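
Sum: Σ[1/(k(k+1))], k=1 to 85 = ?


1/(k(k+1)) = 1/k - 1/(k+1) (partial fractions)
Telescoping: Σ = 1 - 1/86 = 85/86

Sum = 85/86


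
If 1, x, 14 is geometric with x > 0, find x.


GM = √(1×14) = √14 = 3.7417

GM = 3.7417


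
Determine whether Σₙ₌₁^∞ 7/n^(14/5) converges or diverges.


p-series test: Σ c/n^p converges if p > 1, diverges if p ≤ 1 (constant c > 0 doesn't affect convergence).
p = 14/5
14/5 > 1 → CONVERGES

Converges (p = 14/5 > 1)


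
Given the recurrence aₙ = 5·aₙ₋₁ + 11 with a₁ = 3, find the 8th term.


Computing step by step:
a_1 = 3
a_2 = 26
a_3 = 141
a_4 = 716
a_5 = 3591
a_6 = 17966
a_7 = 89841
a_8 = 449216


a_8 = 449216


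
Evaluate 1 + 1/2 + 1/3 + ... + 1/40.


H_40 = 1/1 + 1/2 + 1/3 + ... + 1/40
= 2078178381193813/485721041551200
≈ 4.2785

H_40 = 2078178381193813/485721041551200 ≈ 4.2785


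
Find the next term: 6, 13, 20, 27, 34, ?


Pattern: arithmetic (d=7)
Terms: 6, 13, 20, 27, 34
Next term = 41

Next term = 41


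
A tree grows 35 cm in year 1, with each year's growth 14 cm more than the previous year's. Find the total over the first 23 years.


aₙ = 35 + (23-1)×14 = 343
Sₙ = n(a₁+aₙ)/2 = 23×(35+343)/2
= 23×378/2 = 4347

S_23 = 4347


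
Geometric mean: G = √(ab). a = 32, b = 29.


GM = √(32×29) = √928 = 30.4631

GM = 30.4631


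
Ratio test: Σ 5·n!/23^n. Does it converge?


aₙ = 5·n!/23^n
a_{n+1}/aₙ = (n+1)!/23^(n+1) × 23^n/n!  (constant 5 cancels)
= (n+1)/23
L = lim(n→∞) (n+1)/23 = ∞
L > 1 → series DIVERGES

Diverges (ratio test: L = ∞ > 1)


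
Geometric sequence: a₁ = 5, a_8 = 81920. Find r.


r^(n-1) = aₙ/a₁
r^7 = 81920/5 = 16384
r = 16384^(1/7)
= 4

r = 4


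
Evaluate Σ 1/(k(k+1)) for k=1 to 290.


1/(k(k+1)) = 1/k - 1/(k+1) (partial fractions)
Telescoping: Σ = 1 - 1/291 = 290/291

Sum = 290/291


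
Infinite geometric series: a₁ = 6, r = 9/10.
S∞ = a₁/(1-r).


S∞ = a₁/(1-r) = 6/(1 - 9/10)
= 6/(1/10)
= 60

S∞ = 60


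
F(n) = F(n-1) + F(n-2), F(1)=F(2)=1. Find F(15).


Fibonacci sequence: 1, 1, 2, 3, 5, 8, 13, 21, 34, 55, 89, ...
F(15) = 610

F(15) = 610


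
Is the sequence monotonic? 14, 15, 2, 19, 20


Differences: 1, -13, 17, 1
Difference at position 1 is +1 (> 0) but position 2 is -13 (< 0) — sequence both rises and falls
→ NOT monotonic

Not monotonic


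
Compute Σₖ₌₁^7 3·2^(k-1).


Sₙ = 3×(2^7 - 1)/(2 - 1)
= 3×(128 - 1)/1
= 3×127/1
= 381

S_7 = 381


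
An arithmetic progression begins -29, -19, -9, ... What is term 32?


aₙ = a₁ + (n-1)d
= -29 + (32-1)×10
= -29 + 310
= 281

a_32 = 281


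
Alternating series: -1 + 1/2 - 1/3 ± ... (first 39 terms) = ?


S = -1 + 1/2 - 1/3 + 1/4 - 1/5 + 1/6 - 1/7 + 1/8 ± ...
= -0.7058
(Full series converges to -ln(2) ≈ -0.6931)

S_39 = -0.7058


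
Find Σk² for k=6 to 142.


Σₖ₌6^142 k² = Σₖ₌₁^142 k² − Σₖ₌₁^5 k²
= 142·143·285/6 − 5·6·11/6
= 964535 − 55 = 964480

Σk² = 964480


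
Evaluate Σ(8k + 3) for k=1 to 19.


Σ(8k+3) = 8·Σk + 3·n
= 8·190 + 3·19
= 1520 + 57 = 1577

Σ = 1577


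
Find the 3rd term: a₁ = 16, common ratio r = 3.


aₙ = a₁·r^(n-1)
= 16×3^2
= 16×9
= 144

a_3 = 144


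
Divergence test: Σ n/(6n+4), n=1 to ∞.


lim(n→∞) n/(6n+4) = 1/6 = 1/6  (divide numerator and denominator by n)
lim aₙ = 1/6 ≠ 0 → series DIVERGES

Diverges (lim aₙ = 1/6 ≠ 0)


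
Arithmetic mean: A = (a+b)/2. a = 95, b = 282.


AM = (95 + 282)/2 = 377/2 = 188.5

AM = 188.5


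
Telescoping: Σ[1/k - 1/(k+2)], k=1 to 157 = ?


Telescoping with gap 2: two head and two tail terms survive.
= (1 + 1/2) - (1/158 + 1/159)
= 3/2 - 1/158 - 1/159 = 18683/12561

Sum = 18683/12561


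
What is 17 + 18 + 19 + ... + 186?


Σₖ₌17^186 k = Σₖ₌₁^186 k − Σₖ₌₁^16 k
= 186·187/2 − 16·17/2
= 17391 − 136 = 17255

Σk = 17255


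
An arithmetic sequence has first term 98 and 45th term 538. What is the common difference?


d = (aₙ - a₁)/(n-1)
= (538 - 98)/(45-1)
= 440/44 = 10

d = 10


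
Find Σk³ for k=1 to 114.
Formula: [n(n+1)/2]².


n(n+1)/2 = 114×115/2 = 6555
Σk³ = 6555² = 42968025

Σk³ = 42968025


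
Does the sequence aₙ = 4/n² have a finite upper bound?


a₁ = 4, a₂ = 4/4, a₃ = 4/9, ...
0 < aₙ ≤ 4 for all n ≥ 1
The sequence IS bounded

Bounded (0 < aₙ ≤ 4)


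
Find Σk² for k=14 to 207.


Σₖ₌14^207 k² = Σₖ₌₁^207 k² − Σₖ₌₁^13 k²
= 207·208·415/6 − 13·14·27/6
= 2978040 − 819 = 2977221

Σk² = 2977221


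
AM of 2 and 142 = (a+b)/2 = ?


AM = (2 + 142)/2 = 144/2 = 72

AM = 72


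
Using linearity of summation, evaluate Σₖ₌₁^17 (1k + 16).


Σ(1k+16) = 1·Σk + 16·n
= 1·153 + 16·17
= 153 + 272 = 425

Σ = 425


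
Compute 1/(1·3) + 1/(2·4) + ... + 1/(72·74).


1/(k(k+2)) = (1/2)·(1/k - 1/(k+2)) (partial fractions)
Telescoping: Σ = (1/2)·(1 + 1/2 - 1/73 - 1/74) = 1989/2701

Sum = 1989/2701


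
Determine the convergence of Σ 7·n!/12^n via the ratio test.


aₙ = 7·n!/12^n
a_{n+1}/aₙ = (n+1)!/12^(n+1) × 12^n/n!  (constant 7 cancels)
= (n+1)/12
L = lim(n→∞) (n+1)/12 = ∞
L > 1 → series DIVERGES

Diverges (ratio test: L = ∞ > 1)


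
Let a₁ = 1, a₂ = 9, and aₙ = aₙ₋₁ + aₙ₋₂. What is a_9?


Computing iteratively: 1, 9, 10, 19, 29, 48, 77, 125, 202
a_9 = 202

a_9 = 202


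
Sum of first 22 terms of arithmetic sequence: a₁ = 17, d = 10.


aₙ = 17 + (22-1)×10 = 227
Sₙ = n(a₁+aₙ)/2 = 22×(17+227)/2
= 22×244/2 = 2684

S_22 = 2684


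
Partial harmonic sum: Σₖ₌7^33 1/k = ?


Σₖ₌7^33 1/k = 1/7 + 1/8 + 1/9 + ... + 1/33
= 21513480570229/13127595717600
≈ 1.6388

Sum = 21513480570229/13127595717600 ≈ 1.6388


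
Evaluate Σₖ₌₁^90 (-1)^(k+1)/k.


S = 1 - 1/2 + 1/3 - 1/4 + 1/5 - 1/6 + 1/7 - 1/8 ± ...
= 0.6876
(Full series converges to +ln(2) ≈ +0.6931)

S_90 = 0.6876


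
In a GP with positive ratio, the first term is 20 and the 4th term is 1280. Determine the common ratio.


r^(n-1) = aₙ/a₁
r^3 = 1280/20 = 64
r = 64^(1/3)
= 4

r = 4


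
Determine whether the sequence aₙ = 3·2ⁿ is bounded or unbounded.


aₙ = 3·2ⁿ → as n→∞, aₙ→∞ (since base 2 > 1)
No finite upper bound exists
The sequence is UNBOUNDED

Unbounded (aₙ → ∞ as n → ∞)


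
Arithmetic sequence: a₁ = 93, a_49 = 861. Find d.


d = (aₙ - a₁)/(n-1)
= (861 - 93)/(49-1)
= 768/48 = 16

d = 16


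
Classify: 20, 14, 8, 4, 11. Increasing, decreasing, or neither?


Differences: -6, -6, -4, 7
Difference at position 4 is +7 (> 0) but position 1 is -6 (< 0) — sequence both rises and falls
→ NOT monotonic

Not monotonic


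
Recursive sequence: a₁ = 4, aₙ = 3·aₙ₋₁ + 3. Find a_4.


Computing step by step:
a_1 = 4
a_2 = 15
a_3 = 48
a_4 = 147


a_4 = 147


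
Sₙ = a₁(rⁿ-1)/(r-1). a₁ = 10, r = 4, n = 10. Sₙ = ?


Sₙ = 10×(4^10 - 1)/(4 - 1)
= 10×(1048576 - 1)/3
= 10×1048575/3
= 3495250

S_10 = 3495250


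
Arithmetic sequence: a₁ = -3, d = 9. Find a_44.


aₙ = a₁ + (n-1)d
= -3 + (44-1)×9
= -3 + 387
= 384

a_44 = 384


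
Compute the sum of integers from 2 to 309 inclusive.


Σₖ₌2^309 k = Σₖ₌₁^309 k − Σₖ₌₁^1 k
= 309·310/2 − 1·2/2
= 47895 − 1 = 47894

Σk = 47894


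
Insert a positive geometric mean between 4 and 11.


GM = √(4×11) = √44 = 6.6332

GM = 6.6332


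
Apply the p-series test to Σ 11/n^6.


p-series test: Σ c/n^p converges if p > 1, diverges if p ≤ 1 (constant c > 0 doesn't affect convergence).
p = 6
6 > 1 → CONVERGES

Converges (p = 6 > 1)


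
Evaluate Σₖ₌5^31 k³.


Σₖ₌5^31 k³ = [31·32/2]² − [4·5/2]²
= 246016 − 100 = 245916

Σk³ = 245916


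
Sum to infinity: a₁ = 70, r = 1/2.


S∞ = a₁/(1-r) = 70/(1 - 1/2)
= 70/(1/2)
= 140

S∞ = 140


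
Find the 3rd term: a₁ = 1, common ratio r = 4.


aₙ = a₁·r^(n-1)
= 1×4^2
= 1×16
= 16

a_3 = 16


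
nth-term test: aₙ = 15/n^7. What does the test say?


lim(n→∞) 15/n^7 = 0
lim aₙ = 0 → nth-term test is INCONCLUSIVE
(Need other tests; this is actually a convergent p-series with p=7 > 1)

Inconclusive (lim aₙ = 0; need another test)


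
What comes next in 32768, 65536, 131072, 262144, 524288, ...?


Pattern: powers of 2: 2ⁿ
Terms: 32768, 65536, 131072, 262144, 524288
Next term = 1048576

Next term = 1048576


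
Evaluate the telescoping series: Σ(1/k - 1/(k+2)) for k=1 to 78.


Telescoping with gap 2: two head and two tail terms survive.
= (1 + 1/2) - (1/79 + 1/80)
= 3/2 - 1/79 - 1/80 = 9321/6320

Sum = 9321/6320


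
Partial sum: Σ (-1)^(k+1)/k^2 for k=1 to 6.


S = 1 - 1/4 + 1/9 - 1/16 + 1/25 - 1/36
= 0.8108
(Full series converges to +π²/12 ≈ +0.8225)

S_6 = 0.8108


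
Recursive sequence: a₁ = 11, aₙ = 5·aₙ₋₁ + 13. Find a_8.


Computing step by step:
a_1 = 11
a_2 = 68
a_3 = 353
a_4 = 1778
a_5 = 8903
a_6 = 44528
a_7 = 222653
a_8 = 1113278


a_8 = 1113278


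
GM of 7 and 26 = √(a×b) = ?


GM = √(7×26) = √182 = 13.4907

GM = 13.4907


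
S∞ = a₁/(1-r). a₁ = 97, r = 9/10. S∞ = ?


S∞ = a₁/(1-r) = 97/(1 - 9/10)
= 97/(1/10)
= 970

S∞ = 970


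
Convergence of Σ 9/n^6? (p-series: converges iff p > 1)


p-series test: Σ c/n^p converges if p > 1, diverges if p ≤ 1 (constant c > 0 doesn't affect convergence).
p = 6
6 > 1 → CONVERGES

Converges (p = 6 > 1)


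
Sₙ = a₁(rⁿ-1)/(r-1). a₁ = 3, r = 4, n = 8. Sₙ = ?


Sₙ = 3×(4^8 - 1)/(4 - 1)
= 3×(65536 - 1)/3
= 3×65535/3
= 65535

S_8 = 65535


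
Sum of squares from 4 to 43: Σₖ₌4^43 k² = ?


Σₖ₌4^43 k² = Σₖ₌₁^43 k² − Σₖ₌₁^3 k²
= 43·44·87/6 − 3·4·7/6
= 27434 − 14 = 27420

Σk² = 27420


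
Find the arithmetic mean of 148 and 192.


AM = (148 + 192)/2 = 340/2 = 170

AM = 170


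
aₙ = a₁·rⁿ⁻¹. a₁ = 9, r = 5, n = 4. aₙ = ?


aₙ = a₁·r^(n-1)
= 9×5^3
= 9×125
= 1125

a_4 = 1125


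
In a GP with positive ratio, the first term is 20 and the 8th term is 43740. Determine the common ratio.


r^(n-1) = aₙ/a₁
r^7 = 43740/20 = 2187
r = 2187^(1/7)
= 3

r = 3


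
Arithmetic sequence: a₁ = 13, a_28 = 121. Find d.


d = (aₙ - a₁)/(n-1)
= (121 - 13)/(28-1)
= 108/27 = 4

d = 4


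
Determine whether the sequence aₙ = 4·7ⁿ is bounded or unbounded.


aₙ = 4·7ⁿ → as n→∞, aₙ→∞ (since base 7 > 1)
No finite upper bound exists
The sequence is UNBOUNDED

Unbounded (aₙ → ∞ as n → ∞)


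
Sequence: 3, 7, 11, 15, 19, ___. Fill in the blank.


Pattern: arithmetic (d=4)
Terms: 3, 7, 11, 15, 19
Next term = 23

Next term = 23


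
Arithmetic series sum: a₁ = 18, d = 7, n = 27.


aₙ = 18 + (27-1)×7 = 200
Sₙ = n(a₁+aₙ)/2 = 27×(18+200)/2
= 27×218/2 = 2943

S_27 = 2943


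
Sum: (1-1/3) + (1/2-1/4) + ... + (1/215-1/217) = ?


Telescoping with gap 2: two head and two tail terms survive.
= (1 + 1/2) - (1/216 + 1/217)
= 3/2 - 1/216 - 1/217 = 69875/46872

Sum = 69875/46872


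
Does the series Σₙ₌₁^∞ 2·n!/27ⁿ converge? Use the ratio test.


aₙ = 2·n!/27^n
a_{n+1}/aₙ = (n+1)!/27^(n+1) × 27^n/n!  (constant 2 cancels)
= (n+1)/27
L = lim(n→∞) (n+1)/27 = ∞
L > 1 → series DIVERGES

Diverges (ratio test: L = ∞ > 1)


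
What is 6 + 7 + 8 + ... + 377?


Σₖ₌6^377 k = Σₖ₌₁^377 k − Σₖ₌₁^5 k
= 377·378/2 − 5·6/2
= 71253 − 15 = 71238

Σk = 71238


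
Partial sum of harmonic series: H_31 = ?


H_31 = 1/1 + 1/2 + 1/3 + ... + 1/31
= 290774257297357/72201776446800
≈ 4.0272

H_31 = 290774257297357/72201776446800 ≈ 4.0272


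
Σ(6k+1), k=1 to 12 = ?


Σ(6k+1) = 6·Σk + 1·n
= 6·78 + 1·12
= 468 + 12 = 480

Σ = 480


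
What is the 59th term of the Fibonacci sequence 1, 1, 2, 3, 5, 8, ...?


Fibonacci sequence: 1, 1, 2, 3, 5, 8, 13, 21, 34, 55, 89, ...
F(59) = 956722026041

F(59) = 956722026041


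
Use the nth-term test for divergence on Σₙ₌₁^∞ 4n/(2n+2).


lim(n→∞) 4n/(2n+2) = 4/2 = 2  (divide numerator and denominator by n)
lim aₙ = 2 ≠ 0 → series DIVERGES

Diverges (lim aₙ = 2 ≠ 0)


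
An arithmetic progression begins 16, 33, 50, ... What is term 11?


aₙ = a₁ + (n-1)d
= 16 + (11-1)×17
= 16 + 170
= 186

a_11 = 186


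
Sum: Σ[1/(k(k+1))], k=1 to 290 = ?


1/(k(k+1)) = 1/k - 1/(k+1) (partial fractions)
Telescoping: Σ = 1 - 1/291 = 290/291

Sum = 290/291


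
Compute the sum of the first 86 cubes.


n(n+1)/2 = 86×87/2 = 3741
Σk³ = 3741² = 13995081

Σk³ = 13995081


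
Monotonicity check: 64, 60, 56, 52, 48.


Differences: -4, -4, -4, -4
All differences < 0 → strictly DECREASING

Monotonically decreasing


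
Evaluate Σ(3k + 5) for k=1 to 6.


Σ(3k+5) = 3·Σk + 5·n
= 3·21 + 5·6
= 63 + 30 = 93

Σ = 93


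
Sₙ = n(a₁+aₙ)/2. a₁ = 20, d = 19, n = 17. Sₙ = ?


aₙ = 20 + (17-1)×19 = 324
Sₙ = n(a₁+aₙ)/2 = 17×(20+324)/2
= 17×344/2 = 2924

S_17 = 2924


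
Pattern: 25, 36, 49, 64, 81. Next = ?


Pattern: perfect squares: n²
Terms: 25, 36, 49, 64, 81
Next term = 100

Next term = 100


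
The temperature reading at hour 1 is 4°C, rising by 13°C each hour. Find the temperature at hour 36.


aₙ = a₁ + (n-1)d
= 4 + (36-1)×13
= 4 + 455
= 459

a_36 = 459


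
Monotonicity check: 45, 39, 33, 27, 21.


Differences: -6, -6, -6, -6
All differences < 0 → strictly DECREASING

Monotonically decreasing


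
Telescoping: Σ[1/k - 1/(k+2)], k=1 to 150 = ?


Telescoping with gap 2: two head and two tail terms survive.
= (1 + 1/2) - (1/151 + 1/152)
= 3/2 - 1/151 - 1/152 = 34125/22952

Sum = 34125/22952


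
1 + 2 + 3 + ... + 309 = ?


n(n+1)/2 = 309×310/2 = 95790/2 = 47895

Σk = 47895


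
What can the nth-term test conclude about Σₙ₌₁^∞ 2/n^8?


lim(n→∞) 2/n^8 = 0
lim aₙ = 0 → nth-term test is INCONCLUSIVE
(Need other tests; this is actually a convergent p-series with p=8 > 1)

Inconclusive (lim aₙ = 0; need another test)


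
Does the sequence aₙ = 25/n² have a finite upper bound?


a₁ = 25, a₂ = 25/4, a₃ = 25/9, ...
0 < aₙ ≤ 25 for all n ≥ 1
The sequence IS bounded

Bounded (0 < aₙ ≤ 25)


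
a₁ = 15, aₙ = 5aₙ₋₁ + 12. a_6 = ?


Computing step by step:
a_1 = 15
a_2 = 87
a_3 = 447
a_4 = 2247
a_5 = 11247
a_6 = 56247


a_6 = 56247


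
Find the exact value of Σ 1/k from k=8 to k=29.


Σₖ₌8^29 1/k = 1/8 + 1/9 + 1/10 + ... + 1/29
= 3188050002127/2329089562800
≈ 1.3688

Sum = 3188050002127/2329089562800 ≈ 1.3688


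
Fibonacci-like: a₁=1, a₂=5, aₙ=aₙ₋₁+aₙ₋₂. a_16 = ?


Computing iteratively: 1, 5, 6, 11, 17, 28, 45, 73, 118, 191, 309, 500, ...
a_16 = 3427

a_16 = 3427


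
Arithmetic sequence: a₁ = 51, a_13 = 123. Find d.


d = (aₙ - a₁)/(n-1)
= (123 - 51)/(13-1)
= 72/12 = 6

d = 6


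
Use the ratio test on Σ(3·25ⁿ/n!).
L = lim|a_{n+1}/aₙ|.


aₙ = 3·25^n/n!
a_{n+1}/aₙ = 25^(n+1)/(n+1)! × n!/25^n  (constant 3 cancels)
= 25/(n+1)
L = lim(n→∞) 25/(n+1) = 0
L < 1 → series CONVERGES

Converges (ratio test: L = 0 < 1)


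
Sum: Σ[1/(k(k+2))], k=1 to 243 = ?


1/(k(k+2)) = (1/2)·(1/k - 1/(k+2)) (partial fractions)
Telescoping: Σ = (1/2)·(1 + 1/2 - 1/244 - 1/245) = 89181/119560

Sum = 89181/119560


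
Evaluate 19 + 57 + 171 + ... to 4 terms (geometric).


Sₙ = 19×(3^4 - 1)/(3 - 1)
= 19×(81 - 1)/2
= 19×80/2
= 760

S_4 = 760


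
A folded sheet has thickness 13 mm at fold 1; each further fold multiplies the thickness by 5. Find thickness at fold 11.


aₙ = a₁·r^(n-1)
= 13×5^10
= 13×9765625
= 126953125

a_11 = 126953125


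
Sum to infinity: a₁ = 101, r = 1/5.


S∞ = a₁/(1-r) = 101/(1 - 1/5)
= 101/(4/5)
= 505/4

S∞ = 505/4


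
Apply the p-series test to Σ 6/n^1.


p-series test: Σ c/n^p converges if p > 1, diverges if p ≤ 1 (constant c > 0 doesn't affect convergence).
p = 1
1 ≤ 1 → DIVERGES

Diverges (p = 1 ≤ 1)


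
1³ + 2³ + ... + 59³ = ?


n(n+1)/2 = 59×60/2 = 1770
Σk³ = 1770² = 3132900

Σk³ = 3132900


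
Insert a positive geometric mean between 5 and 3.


GM = √(5×3) = √15 = 3.873

GM = 3.873


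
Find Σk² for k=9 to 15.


Σₖ₌9^15 k² = Σₖ₌₁^15 k² − Σₖ₌₁^8 k²
= 15·16·31/6 − 8·9·17/6
= 1240 − 204 = 1036

Σk² = 1036


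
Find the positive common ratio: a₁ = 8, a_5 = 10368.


r^(n-1) = aₙ/a₁
r^4 = 10368/8 = 1296
r = 1296^(1/4)
= ±6; taking r > 0 gives r = 6

r = 6


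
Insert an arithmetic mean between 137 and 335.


AM = (137 + 335)/2 = 472/2 = 236

AM = 236


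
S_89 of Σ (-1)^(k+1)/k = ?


S = 1 - 1/2 + 1/3 - 1/4 + 1/5 - 1/6 + 1/7 - 1/8 ± ...
= 0.6987
(Full series converges to +ln(2) ≈ +0.6931)

S_89 = 0.6987


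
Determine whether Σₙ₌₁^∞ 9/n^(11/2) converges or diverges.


p-series test: Σ c/n^p converges if p > 1, diverges if p ≤ 1 (constant c > 0 doesn't affect convergence).
p = 11/2
11/2 > 1 → CONVERGES

Converges (p = 11/2 > 1)


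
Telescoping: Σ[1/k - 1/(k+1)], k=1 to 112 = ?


Telescoping: adjacent terms cancel.
= 1/1 - 1/113
= 1 - 1/113 = 112/113

Sum = 112/113


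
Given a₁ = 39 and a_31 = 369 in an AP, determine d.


d = (aₙ - a₁)/(n-1)
= (369 - 39)/(31-1)
= 330/30 = 11

d = 11


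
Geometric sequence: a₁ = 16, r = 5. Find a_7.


aₙ = a₁·r^(n-1)
= 16×5^6
= 16×15625
= 250000

a_7 = 250000


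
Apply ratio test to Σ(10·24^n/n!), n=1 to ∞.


aₙ = 10·24^n/n!
a_{n+1}/aₙ = 24^(n+1)/(n+1)! × n!/24^n  (constant 10 cancels)
= 24/(n+1)
L = lim(n→∞) 24/(n+1) = 0
L < 1 → series CONVERGES

Converges (ratio test: L = 0 < 1)


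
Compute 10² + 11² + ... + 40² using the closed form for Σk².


Σₖ₌10^40 k² = Σₖ₌₁^40 k² − Σₖ₌₁^9 k²
= 40·41·81/6 − 9·10·19/6
= 22140 − 285 = 21855

Σk² = 21855


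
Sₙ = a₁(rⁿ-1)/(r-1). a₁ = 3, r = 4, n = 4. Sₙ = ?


Sₙ = 3×(4^4 - 1)/(4 - 1)
= 3×(256 - 1)/3
= 3×255/3
= 255

S_4 = 255


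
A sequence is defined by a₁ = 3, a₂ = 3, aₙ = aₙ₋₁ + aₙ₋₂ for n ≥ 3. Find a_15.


Computing iteratively: 3, 3, 6, 9, 15, 24, 39, 63, 102, 165, 267, 432, ...
a_15 = 1830

a_15 = 1830


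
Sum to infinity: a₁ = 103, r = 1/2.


S∞ = a₁/(1-r) = 103/(1 - 1/2)
= 103/(1/2)
= 206

S∞ = 206


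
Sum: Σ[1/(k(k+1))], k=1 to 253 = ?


1/(k(k+1)) = 1/k - 1/(k+1) (partial fractions)
Telescoping: Σ = 1 - 1/254 = 253/254

Sum = 253/254


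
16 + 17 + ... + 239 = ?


Σₖ₌16^239 k = Σₖ₌₁^239 k − Σₖ₌₁^15 k
= 239·240/2 − 15·16/2
= 28680 − 120 = 28560

Σk = 28560


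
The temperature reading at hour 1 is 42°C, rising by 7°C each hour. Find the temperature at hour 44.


aₙ = a₁ + (n-1)d
= 42 + (44-1)×7
= 42 + 301
= 343

a_44 = 343


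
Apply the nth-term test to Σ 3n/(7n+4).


lim(n→∞) 3n/(7n+4) = 3/7 = 3/7  (divide numerator and denominator by n)
lim aₙ = 3/7 ≠ 0 → series DIVERGES

Diverges (lim aₙ = 3/7 ≠ 0)


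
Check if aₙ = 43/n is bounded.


a₁ = 43, a₂ = 43/2, a₃ = 43/3, ...
0 < aₙ ≤ 43 for all n ≥ 1
Lower bound: 0, Upper bound: 43
The sequence IS bounded

Bounded (0 < aₙ ≤ 43)


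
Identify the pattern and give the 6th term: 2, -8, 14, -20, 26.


Pattern: alternating sign, magnitude arithmetic (d=6)
Terms: 2, -8, 14, -20, 26
Next term = -32

Next term = -32


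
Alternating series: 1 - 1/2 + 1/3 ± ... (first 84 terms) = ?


S = 1 - 1/2 + 1/3 - 1/4 + 1/5 - 1/6 + 1/7 - 1/8 ± ...
= 0.6872
(Full series converges to +ln(2) ≈ +0.6931)

S_84 = 0.6872


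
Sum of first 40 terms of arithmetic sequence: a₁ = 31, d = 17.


aₙ = 31 + (40-1)×17 = 694
Sₙ = n(a₁+aₙ)/2 = 40×(31+694)/2
= 40×725/2 = 14500

S_40 = 14500


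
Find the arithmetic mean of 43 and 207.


AM = (43 + 207)/2 = 250/2 = 125

AM = 125


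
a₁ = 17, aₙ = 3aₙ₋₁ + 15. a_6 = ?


Computing step by step:
a_1 = 17
a_2 = 66
a_3 = 213
a_4 = 654
a_5 = 1977
a_6 = 5946


a_6 = 5946


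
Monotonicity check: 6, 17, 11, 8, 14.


Differences: 11, -6, -3, 6
Difference at position 1 is +11 (> 0) but position 2 is -6 (< 0) — sequence both rises and falls
→ NOT monotonic

Not monotonic


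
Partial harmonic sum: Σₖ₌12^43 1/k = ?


Σₖ₌12^43 1/k = 1/12 + 1/13 + 1/14 + ... + 1/43
= 12529194618585504529/9419588158802421600
≈ 1.3301

Sum = 12529194618585504529/9419588158802421600 ≈ 1.3301


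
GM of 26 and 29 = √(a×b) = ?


GM = √(26×29) = √754 = 27.4591

GM = 27.4591


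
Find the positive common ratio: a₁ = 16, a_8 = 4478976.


r^(n-1) = aₙ/a₁
r^7 = 4478976/16 = 279936
r = 279936^(1/7)
= 6

r = 6


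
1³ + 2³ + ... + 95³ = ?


n(n+1)/2 = 95×96/2 = 4560
Σk³ = 4560² = 20793600

Σk³ = 20793600


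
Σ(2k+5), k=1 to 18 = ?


Σ(2k+5) = 2·Σk + 5·n
= 2·171 + 5·18
= 342 + 90 = 432

Σ = 432


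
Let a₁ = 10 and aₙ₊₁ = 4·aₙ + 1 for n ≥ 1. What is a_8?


Computing step by step:
a_1 = 10
a_2 = 41
a_3 = 165
a_4 = 661
a_5 = 2645
a_6 = 10581
a_7 = 42325
a_8 = 169301


a_8 = 169301


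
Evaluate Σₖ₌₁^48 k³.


n(n+1)/2 = 48×49/2 = 1176
Σk³ = 1176² = 1382976

Σk³ = 1382976


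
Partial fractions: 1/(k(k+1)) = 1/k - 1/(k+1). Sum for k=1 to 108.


1/(k(k+1)) = 1/k - 1/(k+1) (partial fractions)
Telescoping: Σ = 1 - 1/109 = 108/109

Sum = 108/109


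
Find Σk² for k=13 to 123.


Σₖ₌13^123 k² = Σₖ₌₁^123 k² − Σₖ₌₁^12 k²
= 123·124·247/6 − 12·13·25/6
= 627874 − 650 = 627224

Σk² = 627224


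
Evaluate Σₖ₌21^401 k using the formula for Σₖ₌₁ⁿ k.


Σₖ₌21^401 k = Σₖ₌₁^401 k − Σₖ₌₁^20 k
= 401·402/2 − 20·21/2
= 80601 − 210 = 80391

Σk = 80391


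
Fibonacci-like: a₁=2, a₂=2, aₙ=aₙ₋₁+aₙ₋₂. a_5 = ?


Computing iteratively: 2, 2, 4, 6, 10
a_5 = 10

a_5 = 10


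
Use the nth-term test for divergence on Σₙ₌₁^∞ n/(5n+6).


lim(n→∞) n/(5n+6) = 1/5 = 1/5  (divide numerator and denominator by n)
lim aₙ = 1/5 ≠ 0 → series DIVERGES

Diverges (lim aₙ = 1/5 ≠ 0)


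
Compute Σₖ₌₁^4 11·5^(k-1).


Sₙ = 11×(5^4 - 1)/(5 - 1)
= 11×(625 - 1)/4
= 11×624/4
= 1716

S_4 = 1716


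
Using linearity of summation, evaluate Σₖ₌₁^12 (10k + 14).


Σ(10k+14) = 10·Σk + 14·n
= 10·78 + 14·12
= 780 + 168 = 948

Σ = 948


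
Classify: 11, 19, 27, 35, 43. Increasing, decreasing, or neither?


Differences: 8, 8, 8, 8
All differences > 0 → strictly INCREASING

Monotonically increasing


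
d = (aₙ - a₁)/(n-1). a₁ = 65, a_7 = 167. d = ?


d = (aₙ - a₁)/(n-1)
= (167 - 65)/(7-1)
= 102/6 = 17

d = 17


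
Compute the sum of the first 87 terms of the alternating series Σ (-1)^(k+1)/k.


S = 1 - 1/2 + 1/3 - 1/4 + 1/5 - 1/6 + 1/7 - 1/8 ± ...
= 0.6989
(Full series converges to +ln(2) ≈ +0.6931)

S_87 = 0.6989


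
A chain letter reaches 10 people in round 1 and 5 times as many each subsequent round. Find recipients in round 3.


aₙ = a₁·r^(n-1)
= 10×5^2
= 10×25
= 250

a_3 = 250


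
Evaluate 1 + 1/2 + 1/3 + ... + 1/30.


H_30 = 1/1 + 1/2 + 1/3 + ... + 1/30
= 9304682830147/2329089562800
≈ 3.995

H_30 = 9304682830147/2329089562800 ≈ 3.995


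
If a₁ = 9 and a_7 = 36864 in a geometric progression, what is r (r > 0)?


r^(n-1) = aₙ/a₁
r^6 = 36864/9 = 4096
r = 4096^(1/6)
= ±4; taking r > 0 gives r = 4

r = 4


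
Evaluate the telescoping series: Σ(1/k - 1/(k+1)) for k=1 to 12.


Telescoping: adjacent terms cancel.
= 1/1 - 1/13
= 1 - 1/13 = 12/13

Sum = 12/13


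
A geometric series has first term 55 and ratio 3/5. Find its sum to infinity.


S∞ = a₁/(1-r) = 55/(1 - 3/5)
= 55/(2/5)
= 275/2

S∞ = 275/2


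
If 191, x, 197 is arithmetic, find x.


AM = (191 + 197)/2 = 388/2 = 194

AM = 194


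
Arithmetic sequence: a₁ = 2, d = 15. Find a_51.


aₙ = a₁ + (n-1)d
= 2 + (51-1)×15
= 2 + 750
= 752

a_51 = 752


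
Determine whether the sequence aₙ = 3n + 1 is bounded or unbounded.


aₙ = 3n + 1 → as n→∞, aₙ→∞
No finite upper bound exists
The sequence is UNBOUNDED

Unbounded (aₙ → ∞ as n → ∞)


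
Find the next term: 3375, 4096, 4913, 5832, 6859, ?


Pattern: perfect cubes: n³
Terms: 3375, 4096, 4913, 5832, 6859
Next term = 8000

Next term = 8000


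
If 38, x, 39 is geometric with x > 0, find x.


GM = √(38×39) = √1482 = 38.4968

GM = 38.4968


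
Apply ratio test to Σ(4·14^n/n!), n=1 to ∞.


aₙ = 4·14^n/n!
a_{n+1}/aₙ = 14^(n+1)/(n+1)! × n!/14^n  (constant 4 cancels)
= 14/(n+1)
L = lim(n→∞) 14/(n+1) = 0
L < 1 → series CONVERGES

Converges (ratio test: L = 0 < 1)


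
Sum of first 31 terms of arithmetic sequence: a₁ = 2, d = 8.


aₙ = 2 + (31-1)×8 = 242
Sₙ = n(a₁+aₙ)/2 = 31×(2+242)/2
= 31×244/2 = 3782

S_31 = 3782


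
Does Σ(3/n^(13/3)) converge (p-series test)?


p-series test: Σ c/n^p converges if p > 1, diverges if p ≤ 1 (constant c > 0 doesn't affect convergence).
p = 13/3
13/3 > 1 → CONVERGES

Converges (p = 13/3 > 1)


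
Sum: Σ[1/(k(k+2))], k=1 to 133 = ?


1/(k(k+2)) = (1/2)·(1/k - 1/(k+2)) (partial fractions)
Telescoping: Σ = (1/2)·(1 + 1/2 - 1/134 - 1/135) = 13433/18090

Sum = 13433/18090


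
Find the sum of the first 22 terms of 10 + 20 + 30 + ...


aₙ = 10 + (22-1)×10 = 220
Sₙ = n(a₁+aₙ)/2 = 22×(10+220)/2
= 22×230/2 = 2530

S_22 = 2530


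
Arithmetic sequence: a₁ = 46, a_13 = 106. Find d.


d = (aₙ - a₁)/(n-1)
= (106 - 46)/(13-1)
= 60/12 = 5

d = 5


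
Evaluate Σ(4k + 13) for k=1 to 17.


Σ(4k+13) = 4·Σk + 13·n
= 4·153 + 13·17
= 612 + 221 = 833

Σ = 833


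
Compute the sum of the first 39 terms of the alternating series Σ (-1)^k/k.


S = -1 + 1/2 - 1/3 + 1/4 - 1/5 + 1/6 - 1/7 + 1/8 ± ...
= -0.7058
(Full series converges to -ln(2) ≈ -0.6931)

S_39 = -0.7058


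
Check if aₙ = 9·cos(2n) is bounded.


For all n, -1 ≤ cos(2n) ≤ 1, so -9 ≤ 9·cos(2n) ≤ 9
Lower bound: -9, Upper bound: 9
The sequence IS bounded

Bounded (-9 ≤ aₙ ≤ 9)


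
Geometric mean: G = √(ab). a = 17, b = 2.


GM = √(17×2) = √34 = 5.831

GM = 5.831


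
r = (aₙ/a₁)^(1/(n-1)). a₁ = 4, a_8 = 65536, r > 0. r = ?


r^(n-1) = aₙ/a₁
r^7 = 65536/4 = 16384
r = 16384^(1/7)
= 4

r = 4


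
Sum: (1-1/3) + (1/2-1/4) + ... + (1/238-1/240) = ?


Telescoping with gap 2: two head and two tail terms survive.
= (1 + 1/2) - (1/239 + 1/240)
= 3/2 - 1/239 - 1/240 = 85561/57360

Sum = 85561/57360


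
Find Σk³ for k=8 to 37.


Σₖ₌8^37 k³ = [37·38/2]² − [7·8/2]²
= 494209 − 784 = 493425

Σk³ = 493425


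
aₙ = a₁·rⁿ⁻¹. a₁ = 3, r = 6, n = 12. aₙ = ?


aₙ = a₁·r^(n-1)
= 3×6^11
= 3×362797056
= 1088391168

a_12 = 1088391168


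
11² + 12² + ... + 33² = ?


Σₖ₌11^33 k² = Σₖ₌₁^33 k² − Σₖ₌₁^10 k²
= 33·34·67/6 − 10·11·21/6
= 12529 − 385 = 12144

Σk² = 12144


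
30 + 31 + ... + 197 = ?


Σₖ₌30^197 k = Σₖ₌₁^197 k − Σₖ₌₁^29 k
= 197·198/2 − 29·30/2
= 19503 − 435 = 19068

Σk = 19068


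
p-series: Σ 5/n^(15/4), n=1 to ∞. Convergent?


p-series test: Σ c/n^p converges if p > 1, diverges if p ≤ 1 (constant c > 0 doesn't affect convergence).
p = 15/4
15/4 > 1 → CONVERGES

Converges (p = 15/4 > 1)


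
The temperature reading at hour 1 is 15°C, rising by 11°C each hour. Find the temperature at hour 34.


aₙ = a₁ + (n-1)d
= 15 + (34-1)×11
= 15 + 363
= 378

a_34 = 378


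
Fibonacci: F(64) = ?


Fibonacci sequence: 1, 1, 2, 3, 5, 8, 13, 21, 34, 55, 89, ...
F(64) = 10610209857723

F(64) = 10610209857723


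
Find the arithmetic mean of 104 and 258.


AM = (104 + 258)/2 = 362/2 = 181

AM = 181


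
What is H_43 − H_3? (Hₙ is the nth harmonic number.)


Σₖ₌4^43 1/k = 1/4 + 1/5 + 1/6 + ... + 1/43
= 307869487527576617/122332313750680800
≈ 2.5167

Sum = 307869487527576617/122332313750680800 ≈ 2.5167


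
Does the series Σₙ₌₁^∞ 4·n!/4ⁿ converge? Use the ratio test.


aₙ = 4·n!/4^n
a_{n+1}/aₙ = (n+1)!/4^(n+1) × 4^n/n!  (constant 4 cancels)
= (n+1)/4
L = lim(n→∞) (n+1)/4 = ∞
L > 1 → series DIVERGES

Diverges (ratio test: L = ∞ > 1)


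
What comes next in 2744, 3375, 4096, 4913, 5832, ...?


Pattern: perfect cubes: n³
Terms: 2744, 3375, 4096, 4913, 5832
Next term = 6859

Next term = 6859


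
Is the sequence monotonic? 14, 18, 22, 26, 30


Differences: 4, 4, 4, 4
All differences > 0 → strictly INCREASING

Monotonically increasing


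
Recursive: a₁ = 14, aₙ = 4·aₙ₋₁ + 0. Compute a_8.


Computing step by step:
a_1 = 14
a_2 = 56
a_3 = 224
a_4 = 896
a_5 = 3584
a_6 = 14336
a_7 = 57344
a_8 = 229376


a_8 = 229376


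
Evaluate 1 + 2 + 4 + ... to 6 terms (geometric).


Sₙ = 1×(2^6 - 1)/(2 - 1)
= 1×(64 - 1)/1
= 1×63/1
= 63

S_6 = 63


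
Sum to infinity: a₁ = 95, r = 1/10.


S∞ = a₁/(1-r) = 95/(1 - 1/10)
= 95/(9/10)
= 950/9

S∞ = 950/9


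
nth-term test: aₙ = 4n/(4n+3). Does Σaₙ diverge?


lim(n→∞) 4n/(4n+3) = 4/4 = 1  (divide numerator and denominator by n)
lim aₙ = 1 ≠ 0 → series DIVERGES

Diverges (lim aₙ = 1 ≠ 0)


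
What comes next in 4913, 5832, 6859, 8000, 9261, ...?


Pattern: perfect cubes: n³
Terms: 4913, 5832, 6859, 8000, 9261
Next term = 10648

Next term = 10648


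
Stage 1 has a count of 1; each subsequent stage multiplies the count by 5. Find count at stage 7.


aₙ = a₁·r^(n-1)
= 1×5^6
= 1×15625
= 15625

a_7 = 15625


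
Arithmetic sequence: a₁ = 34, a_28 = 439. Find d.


d = (aₙ - a₁)/(n-1)
= (439 - 34)/(28-1)
= 405/27 = 15

d = 15


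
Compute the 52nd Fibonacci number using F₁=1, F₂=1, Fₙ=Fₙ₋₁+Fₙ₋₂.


Fibonacci sequence: 1, 1, 2, 3, 5, 8, 13, 21, 34, 55, 89, ...
F(52) = 32951280099

F(52) = 32951280099


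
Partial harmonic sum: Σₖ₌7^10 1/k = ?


Σₖ₌7^10 1/k = 1/7 + 1/8 + 1/9 + 1/10
= 1207/2520
≈ 0.479

Sum = 1207/2520 ≈ 0.479


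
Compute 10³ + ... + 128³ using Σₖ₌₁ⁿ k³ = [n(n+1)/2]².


Σₖ₌10^128 k³ = [128·129/2]² − [9·10/2]²
= 68161536 − 2025 = 68159511

Σk³ = 68159511


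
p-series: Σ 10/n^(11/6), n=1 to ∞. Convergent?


p-series test: Σ c/n^p converges if p > 1, diverges if p ≤ 1 (constant c > 0 doesn't affect convergence).
p = 11/6
11/6 > 1 → CONVERGES

Converges (p = 11/6 > 1)


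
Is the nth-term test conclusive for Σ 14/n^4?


lim(n→∞) 14/n^4 = 0
lim aₙ = 0 → nth-term test is INCONCLUSIVE
(Need other tests; this is actually a convergent p-series with p=4 > 1)

Inconclusive (lim aₙ = 0; need another test)


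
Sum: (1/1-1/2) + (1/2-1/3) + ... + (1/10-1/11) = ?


Telescoping: adjacent terms cancel.
= 1/1 - 1/11
= 1 - 1/11 = 10/11

Sum = 10/11


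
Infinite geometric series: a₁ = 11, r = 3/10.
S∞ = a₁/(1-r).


S∞ = a₁/(1-r) = 11/(1 - 3/10)
= 11/(7/10)
= 110/7

S∞ = 110/7


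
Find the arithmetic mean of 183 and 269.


AM = (183 + 269)/2 = 452/2 = 226

AM = 226


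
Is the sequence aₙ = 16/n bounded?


a₁ = 16, a₂ = 16/2, a₃ = 16/3, ...
0 < aₙ ≤ 16 for all n ≥ 1
Lower bound: 0, Upper bound: 16
The sequence IS bounded

Bounded (0 < aₙ ≤ 16)


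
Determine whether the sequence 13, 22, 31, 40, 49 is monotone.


Differences: 9, 9, 9, 9
All differences > 0 → strictly INCREASING

Monotonically increasing


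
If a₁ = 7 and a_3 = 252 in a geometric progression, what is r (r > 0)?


r^(n-1) = aₙ/a₁
r^2 = 252/7 = 36
r = 36^(1/2)
= ±6; taking r > 0 gives r = 6

r = 6


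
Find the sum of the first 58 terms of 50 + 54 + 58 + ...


aₙ = 50 + (58-1)×4 = 278
Sₙ = n(a₁+aₙ)/2 = 58×(50+278)/2
= 58×328/2 = 9512

S_58 = 9512


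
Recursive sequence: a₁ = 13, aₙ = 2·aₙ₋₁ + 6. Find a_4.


Computing step by step:
a_1 = 13
a_2 = 32
a_3 = 70
a_4 = 146


a_4 = 146


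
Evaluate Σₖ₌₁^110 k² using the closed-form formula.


n = 110
n(n+1)(2n+1)/6 = 110×111×221/6
= 2698410/6 = 449735

Σk² = 449735


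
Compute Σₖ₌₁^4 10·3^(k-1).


Sₙ = 10×(3^4 - 1)/(3 - 1)
= 10×(81 - 1)/2
= 10×80/2
= 400

S_4 = 400


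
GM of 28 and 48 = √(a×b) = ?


GM = √(28×48) = √1344 = 36.6606

GM = 36.6606


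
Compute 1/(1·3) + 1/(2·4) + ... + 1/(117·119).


1/(k(k+2)) = (1/2)·(1/k - 1/(k+2)) (partial fractions)
Telescoping: Σ = (1/2)·(1 + 1/2 - 1/118 - 1/119) = 10413/14042

Sum = 10413/14042


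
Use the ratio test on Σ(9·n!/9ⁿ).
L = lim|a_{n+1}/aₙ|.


aₙ = 9·n!/9^n
a_{n+1}/aₙ = (n+1)!/9^(n+1) × 9^n/n!  (constant 9 cancels)
= (n+1)/9
L = lim(n→∞) (n+1)/9 = ∞
L > 1 → series DIVERGES

Diverges (ratio test: L = ∞ > 1)


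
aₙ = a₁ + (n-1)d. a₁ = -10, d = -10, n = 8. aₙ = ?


aₙ = a₁ + (n-1)d
= -10 + (8-1)×-10
= -10 - 70
= -80

a_8 = -80


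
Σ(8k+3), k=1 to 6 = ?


Σ(8k+3) = 8·Σk + 3·n
= 8·21 + 3·6
= 168 + 18 = 186

Σ = 186


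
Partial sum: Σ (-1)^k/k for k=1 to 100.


S = -1 + 1/2 - 1/3 + 1/4 - 1/5 + 1/6 - 1/7 + 1/8 ± ...
= -0.6882
(Full series converges to -ln(2) ≈ -0.6931)

S_100 = -0.6882


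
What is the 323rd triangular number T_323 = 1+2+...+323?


n(n+1)/2 = 323×324/2 = 104652/2 = 52326

Σk = 52326


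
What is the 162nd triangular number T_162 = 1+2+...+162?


n(n+1)/2 = 162×163/2 = 26406/2 = 13203

Σk = 13203


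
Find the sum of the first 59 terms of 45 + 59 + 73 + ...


aₙ = 45 + (59-1)×14 = 857
Sₙ = n(a₁+aₙ)/2 = 59×(45+857)/2
= 59×902/2 = 26609

S_59 = 26609


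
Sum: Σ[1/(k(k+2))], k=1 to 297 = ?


1/(k(k+2)) = (1/2)·(1/k - 1/(k+2)) (partial fractions)
Telescoping: Σ = (1/2)·(1 + 1/2 - 1/298 - 1/299) = 33264/44551

Sum = 33264/44551


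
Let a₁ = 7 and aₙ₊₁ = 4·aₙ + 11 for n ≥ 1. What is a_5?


Computing step by step:
a_1 = 7
a_2 = 39
a_3 = 167
a_4 = 679
a_5 = 2727


a_5 = 2727


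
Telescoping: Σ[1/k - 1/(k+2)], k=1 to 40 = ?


Telescoping with gap 2: two head and two tail terms survive.
= (1 + 1/2) - (1/41 + 1/42)
= 3/2 - 1/41 - 1/42 = 1250/861

Sum = 1250/861


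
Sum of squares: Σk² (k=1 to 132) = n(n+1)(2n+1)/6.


n = 132
n(n+1)(2n+1)/6 = 132×133×265/6
= 4652340/6 = 775390

Σk² = 775390


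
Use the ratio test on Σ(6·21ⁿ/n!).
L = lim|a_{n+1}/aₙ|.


aₙ = 6·21^n/n!
a_{n+1}/aₙ = 21^(n+1)/(n+1)! × n!/21^n  (constant 6 cancels)
= 21/(n+1)
L = lim(n→∞) 21/(n+1) = 0
L < 1 → series CONVERGES

Converges (ratio test: L = 0 < 1)


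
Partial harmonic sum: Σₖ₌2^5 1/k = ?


Σₖ₌2^5 1/k = 1/2 + 1/3 + 1/4 + 1/5
= 77/60
≈ 1.2833

Sum = 77/60 ≈ 1.2833


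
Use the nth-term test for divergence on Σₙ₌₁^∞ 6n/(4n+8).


lim(n→∞) 6n/(4n+8) = 6/4 = 3/2  (divide numerator and denominator by n)
lim aₙ = 3/2 ≠ 0 → series DIVERGES

Diverges (lim aₙ = 3/2 ≠ 0)


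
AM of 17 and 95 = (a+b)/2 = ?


AM = (17 + 95)/2 = 112/2 = 56

AM = 56


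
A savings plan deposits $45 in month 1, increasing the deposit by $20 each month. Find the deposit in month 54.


aₙ = a₁ + (n-1)d
= 45 + (54-1)×20
= 45 + 1060
= 1105

a_54 = 1105


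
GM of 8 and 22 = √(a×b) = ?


GM = √(8×22) = √176 = 13.2665

GM = 13.2665


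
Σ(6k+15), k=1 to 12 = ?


Σ(6k+15) = 6·Σk + 15·n
= 6·78 + 15·12
= 468 + 180 = 648

Σ = 648


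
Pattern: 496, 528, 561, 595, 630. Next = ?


Pattern: triangular numbers: n(n+1)/2
Terms: 496, 528, 561, 595, 630
Next term = 666

Next term = 666


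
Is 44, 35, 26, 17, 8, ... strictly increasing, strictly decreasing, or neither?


Differences: -9, -9, -9, -9
All differences < 0 → strictly DECREASING

Monotonically decreasing


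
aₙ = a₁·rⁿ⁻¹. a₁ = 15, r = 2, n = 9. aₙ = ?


aₙ = a₁·r^(n-1)
= 15×2^8
= 15×256
= 3840

a_9 = 3840


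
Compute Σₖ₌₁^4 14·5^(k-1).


Sₙ = 14×(5^4 - 1)/(5 - 1)
= 14×(625 - 1)/4
= 14×624/4
= 2184

S_4 = 2184


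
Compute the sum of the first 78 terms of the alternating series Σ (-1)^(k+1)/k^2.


S = 1 - 1/4 + 1/9 - 1/16 + 1/25 - 1/36 + 1/49 - 1/64 ± ...
= 0.8224
(Full series converges to +π²/12 ≈ +0.8225)

S_78 = 0.8224


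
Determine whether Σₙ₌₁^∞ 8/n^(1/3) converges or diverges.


p-series test: Σ c/n^p converges if p > 1, diverges if p ≤ 1 (constant c > 0 doesn't affect convergence).
p = 1/3
1/3 ≤ 1 → DIVERGES

Diverges (p = 1/3 ≤ 1)


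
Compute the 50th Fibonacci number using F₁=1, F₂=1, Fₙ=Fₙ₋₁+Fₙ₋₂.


Fibonacci sequence: 1, 1, 2, 3, 5, 8, 13, 21, 34, 55, 89, ...
F(50) = 12586269025

F(50) = 12586269025


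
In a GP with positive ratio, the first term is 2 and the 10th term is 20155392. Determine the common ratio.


r^(n-1) = aₙ/a₁
r^9 = 20155392/2 = 10077696
r = 10077696^(1/9)
= 6

r = 6


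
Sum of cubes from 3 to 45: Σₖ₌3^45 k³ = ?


Σₖ₌3^45 k³ = [45·46/2]² − [2·3/2]²
= 1071225 − 9 = 1071216

Σk³ = 1071216


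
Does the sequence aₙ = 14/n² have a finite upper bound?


a₁ = 14, a₂ = 14/4, a₃ = 14/9, ...
0 < aₙ ≤ 14 for all n ≥ 1
The sequence IS bounded

Bounded (0 < aₙ ≤ 14)


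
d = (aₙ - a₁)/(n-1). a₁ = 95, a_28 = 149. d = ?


d = (aₙ - a₁)/(n-1)
= (149 - 95)/(28-1)
= 54/27 = 2

d = 2


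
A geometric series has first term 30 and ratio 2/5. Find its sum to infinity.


S∞ = a₁/(1-r) = 30/(1 - 2/5)
= 30/(3/5)
= 50

S∞ = 50


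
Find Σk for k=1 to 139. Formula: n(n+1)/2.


n(n+1)/2 = 139×140/2 = 19460/2 = 9730

Σk = 9730


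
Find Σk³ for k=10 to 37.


Σₖ₌10^37 k³ = [37·38/2]² − [9·10/2]²
= 494209 − 2025 = 492184

Σk³ = 492184


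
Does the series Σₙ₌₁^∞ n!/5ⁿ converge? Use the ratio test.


aₙ = n!/5^n
a_{n+1}/aₙ = (n+1)!/5^(n+1) × 5^n/n!
= (n+1)/5
L = lim(n→∞) (n+1)/5 = ∞
L > 1 → series DIVERGES

Diverges (ratio test: L = ∞ > 1)


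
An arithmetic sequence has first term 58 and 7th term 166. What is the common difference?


d = (aₙ - a₁)/(n-1)
= (166 - 58)/(7-1)
= 108/6 = 18

d = 18


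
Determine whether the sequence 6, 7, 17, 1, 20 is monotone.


Differences: 1, 10, -16, 19
Difference at position 1 is +1 (> 0) but position 3 is -16 (< 0) — sequence both rises and falls
→ NOT monotonic

Not monotonic


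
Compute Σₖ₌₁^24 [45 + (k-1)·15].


aₙ = 45 + (24-1)×15 = 390
Sₙ = n(a₁+aₙ)/2 = 24×(45+390)/2
= 24×435/2 = 5220

S_24 = 5220


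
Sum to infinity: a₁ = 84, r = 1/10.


S∞ = a₁/(1-r) = 84/(1 - 1/10)
= 84/(9/10)
= 280/3

S∞ = 280/3


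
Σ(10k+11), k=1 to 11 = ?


Σ(10k+11) = 10·Σk + 11·n
= 10·66 + 11·11
= 660 + 121 = 781

Σ = 781
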